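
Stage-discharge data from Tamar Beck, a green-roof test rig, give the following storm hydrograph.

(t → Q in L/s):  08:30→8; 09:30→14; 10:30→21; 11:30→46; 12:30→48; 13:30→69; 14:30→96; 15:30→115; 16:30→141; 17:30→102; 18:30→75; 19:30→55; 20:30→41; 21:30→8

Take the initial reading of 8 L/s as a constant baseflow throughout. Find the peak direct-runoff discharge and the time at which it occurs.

Q_p = 133.0 L/s at t = 16:30

Subtracting baseflow gives direct-runoff ordinates: 0.0, 6.0, 13.0, 38.0, 40.0, 61.0, 88.0, 107.0, 133.0, 94.0, 67.0, 47.0, 33.0, 0.0 L/s.
The maximum is 133.0 L/s, occurring at the reading for t = 16:30.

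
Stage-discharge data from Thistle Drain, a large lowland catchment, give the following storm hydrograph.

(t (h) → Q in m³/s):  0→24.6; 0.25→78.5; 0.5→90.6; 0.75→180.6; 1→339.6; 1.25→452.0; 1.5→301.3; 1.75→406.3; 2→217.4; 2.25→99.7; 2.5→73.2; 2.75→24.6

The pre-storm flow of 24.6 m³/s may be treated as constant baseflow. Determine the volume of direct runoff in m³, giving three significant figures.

Direct-runoff ordinates (Q − Q_b): 0.0, 53.9, 66.0, 156.0, 315.0, 427.4, 276.7, 381.7, 192.8, 75.1, 48.6, 0.0 m³/s.
ΣQ_DR = 1993 m³/s.
With Δt = 0.25 h = 900 s, V = ΣQ_DR · Δt = 1993 × 900 = 1.79 × 10^6 m³.

V ≈ 1.79 × 10^6 m³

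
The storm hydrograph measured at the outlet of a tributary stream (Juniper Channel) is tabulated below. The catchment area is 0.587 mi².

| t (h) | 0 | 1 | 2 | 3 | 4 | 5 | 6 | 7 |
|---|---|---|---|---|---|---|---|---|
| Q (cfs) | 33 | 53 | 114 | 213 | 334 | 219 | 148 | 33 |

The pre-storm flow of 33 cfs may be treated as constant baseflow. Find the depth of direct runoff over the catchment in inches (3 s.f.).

Direct runoff: 0.0, 20.0, 81.0, 180.0, 301.0, 186.0, 115.0, 0.0 cfs; ΣQ_DR = 883.0 cfs.
V = ΣQ_DR · Δt = 883.0 × 3600 s = 3.179 × 10^6 ft³.
Over A = 0.587 mi², depth = V / A = 2.33 in.

d ≈ 2.33 in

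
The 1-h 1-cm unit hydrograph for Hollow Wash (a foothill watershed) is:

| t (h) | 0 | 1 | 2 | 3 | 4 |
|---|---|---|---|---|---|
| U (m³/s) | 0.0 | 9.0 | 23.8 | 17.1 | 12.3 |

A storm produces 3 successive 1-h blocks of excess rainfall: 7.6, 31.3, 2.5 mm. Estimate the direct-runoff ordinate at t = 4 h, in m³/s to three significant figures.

By discrete convolution, Q_j = Σ (P_i / 10 mm) · U_{j−i}.
At t = 4 h (j=4): Q = (7.6/10)·12.3 + (31.3/10)·17.1 + (2.5/10)·23.8 = 68.8 m³/s.

Q ≈ 68.8 m³/s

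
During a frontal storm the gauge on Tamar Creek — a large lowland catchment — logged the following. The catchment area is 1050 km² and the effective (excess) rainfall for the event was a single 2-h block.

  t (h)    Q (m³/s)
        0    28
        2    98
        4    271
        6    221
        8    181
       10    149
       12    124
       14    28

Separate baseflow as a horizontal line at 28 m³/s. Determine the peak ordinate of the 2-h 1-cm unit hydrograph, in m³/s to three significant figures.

U_p ≈ 405 m³/s

Direct runoff: 0.0, 70.0, 243.0, 193.0, 153.0, 121.0, 96.0, 0.0 m³/s; ΣQ_DR = 876.0 m³/s, peak = 243.0 m³/s.
Runoff depth d = ΣQ_DR·Δt / A = 876.0 × 7200 / (1050 km²) = 6.007 mm.
The 1-cm UH is the DRH scaled by (10 mm)/d, so U_p = 243.0 × 10/6.007 = 405 m³/s.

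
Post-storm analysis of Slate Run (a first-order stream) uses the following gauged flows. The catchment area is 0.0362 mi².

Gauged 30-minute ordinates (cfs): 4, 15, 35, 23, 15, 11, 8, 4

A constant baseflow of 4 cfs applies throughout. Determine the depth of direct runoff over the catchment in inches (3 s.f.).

d ≈ 1.78 in

Direct runoff: 0.0, 11.0, 31.0, 19.0, 11.0, 7.0, 4.0, 0.0 cfs; ΣQ_DR = 83.00 cfs.
V = ΣQ_DR · Δt = 83.00 × 1800 s = 1.494 × 10^5 ft³.
Over A = 0.0362 mi², depth = V / A = 1.78 in.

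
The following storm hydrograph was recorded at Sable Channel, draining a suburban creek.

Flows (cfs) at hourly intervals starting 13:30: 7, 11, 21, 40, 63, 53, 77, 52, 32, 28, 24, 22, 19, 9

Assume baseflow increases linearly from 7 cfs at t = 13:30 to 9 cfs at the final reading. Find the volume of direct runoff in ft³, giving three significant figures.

Direct-runoff ordinates (Q − Q_b): 0.00, 3.85, 13.69, 32.54, 55.38, 45.23, 69.08, 43.92, 23.77, 19.62, 15.46, 13.31, 10.15, 0.00 cfs.
ΣQ_DR = 346.0 cfs.
With Δt = 1 h = 3600 s, V = ΣQ_DR · Δt = 346.0 × 3600 = 1.25 × 10^6 ft³.

V ≈ 1.25 × 10^6 ft³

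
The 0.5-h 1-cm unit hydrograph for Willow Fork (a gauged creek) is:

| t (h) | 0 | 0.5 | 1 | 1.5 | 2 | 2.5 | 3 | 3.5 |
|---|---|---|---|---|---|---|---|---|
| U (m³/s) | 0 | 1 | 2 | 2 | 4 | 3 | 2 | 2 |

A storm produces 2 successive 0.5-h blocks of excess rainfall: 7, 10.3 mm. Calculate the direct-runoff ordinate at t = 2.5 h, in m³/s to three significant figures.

Q ≈ 6.22 m³/s

By discrete convolution, Q_j = Σ (P_i / 10 mm) · U_{j−i}.
At t = 2.5 h (j=5): Q = (7/10)·3 + (10.3/10)·4 = 6.22 m³/s.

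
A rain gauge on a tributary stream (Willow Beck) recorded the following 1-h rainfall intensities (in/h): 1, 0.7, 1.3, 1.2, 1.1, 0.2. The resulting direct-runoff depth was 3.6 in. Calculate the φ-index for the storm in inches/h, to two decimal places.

φ ≈ 0.34 in/h

Only the 5 blocks with intensity above φ contribute runoff: 1, 0.7, 1.3, 1.2, 1.1 in/h.
Σ(I−φ)·Δt = d  ⇒  (1+0.7+1.3+1.2+1.1 − 5φ)·1 = 3.6
φ = (5.300 − 3.6/1) / 5 = 0.34 in/h.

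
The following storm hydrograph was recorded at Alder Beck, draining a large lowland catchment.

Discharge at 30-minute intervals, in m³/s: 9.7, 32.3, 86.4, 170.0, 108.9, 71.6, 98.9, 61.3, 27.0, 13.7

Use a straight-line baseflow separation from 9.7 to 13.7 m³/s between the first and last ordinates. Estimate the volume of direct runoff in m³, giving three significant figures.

Direct-runoff ordinates (Q − Q_b): 0.00, 22.16, 75.81, 158.97, 97.42, 59.68, 86.53, 48.49, 13.74, 0.00 m³/s.
ΣQ_DR = 562.8 m³/s.
With Δt = 0.5 h = 1800 s, V = ΣQ_DR · Δt = 562.8 × 1800 = 1.01 × 10^6 m³.

V ≈ 1.01 × 10^6 m³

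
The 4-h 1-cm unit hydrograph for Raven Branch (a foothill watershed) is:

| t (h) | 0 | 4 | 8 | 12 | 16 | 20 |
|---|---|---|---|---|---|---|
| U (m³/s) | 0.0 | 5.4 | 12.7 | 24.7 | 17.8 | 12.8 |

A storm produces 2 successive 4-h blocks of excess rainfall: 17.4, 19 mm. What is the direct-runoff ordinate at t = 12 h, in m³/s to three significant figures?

By discrete convolution, Q_j = Σ (P_i / 10 mm) · U_{j−i}.
At t = 12 h (j=3): Q = (17.4/10)·24.7 + (19/10)·12.7 = 67.1 m³/s.

Q ≈ 67.1 m³/s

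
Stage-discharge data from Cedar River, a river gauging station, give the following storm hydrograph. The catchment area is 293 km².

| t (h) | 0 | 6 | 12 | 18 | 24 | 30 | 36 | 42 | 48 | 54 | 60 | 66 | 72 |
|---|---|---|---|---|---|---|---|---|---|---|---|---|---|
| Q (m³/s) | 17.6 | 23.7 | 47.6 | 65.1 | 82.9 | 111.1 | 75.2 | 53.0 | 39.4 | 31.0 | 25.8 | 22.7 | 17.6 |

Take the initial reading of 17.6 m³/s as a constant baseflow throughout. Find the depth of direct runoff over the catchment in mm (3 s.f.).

d ≈ 28.3 mm

Direct runoff: 0.0, 6.1, 30.0, 47.5, 65.3, 93.5, 57.6, 35.4, 21.8, 13.4, 8.2, 5.1, 0.0 m³/s; ΣQ_DR = 383.9 m³/s.
V = ΣQ_DR · Δt = 383.9 × 21600 s = 8.292 × 10^6 m³.
Over A = 293 km², depth = V / A = 28.3 mm.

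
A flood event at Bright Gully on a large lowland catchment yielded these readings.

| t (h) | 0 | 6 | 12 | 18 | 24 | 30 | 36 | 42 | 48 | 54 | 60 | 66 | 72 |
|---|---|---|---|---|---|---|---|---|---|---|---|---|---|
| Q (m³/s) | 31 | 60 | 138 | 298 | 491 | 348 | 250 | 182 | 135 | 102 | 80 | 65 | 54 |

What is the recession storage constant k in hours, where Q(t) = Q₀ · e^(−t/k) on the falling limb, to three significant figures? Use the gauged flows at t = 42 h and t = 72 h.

k ≈ 24.7 h

On the falling limb, Q drops from 182 to 54 m³/s between t = 42 h and t = 72 h (Δt = 30 h).
k = −Δt / ln(Q₂/Q₁) = −30 / ln(54/182) = 24.7 h.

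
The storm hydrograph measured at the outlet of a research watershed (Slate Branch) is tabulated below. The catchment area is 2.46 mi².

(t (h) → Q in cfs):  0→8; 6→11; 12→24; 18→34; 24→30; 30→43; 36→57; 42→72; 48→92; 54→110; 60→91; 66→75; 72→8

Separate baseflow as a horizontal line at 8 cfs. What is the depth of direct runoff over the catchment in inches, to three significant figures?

Direct runoff: 0.0, 3.0, 16.0, 26.0, 22.0, 35.0, 49.0, 64.0, 84.0, 102.0, 83.0, 67.0, 0.0 cfs; ΣQ_DR = 551.0 cfs.
V = ΣQ_DR · Δt = 551.0 × 21600 s = 1.190 × 10^7 ft³.
Over A = 2.46 mi², depth = V / A = 2.08 in.

d ≈ 2.08 in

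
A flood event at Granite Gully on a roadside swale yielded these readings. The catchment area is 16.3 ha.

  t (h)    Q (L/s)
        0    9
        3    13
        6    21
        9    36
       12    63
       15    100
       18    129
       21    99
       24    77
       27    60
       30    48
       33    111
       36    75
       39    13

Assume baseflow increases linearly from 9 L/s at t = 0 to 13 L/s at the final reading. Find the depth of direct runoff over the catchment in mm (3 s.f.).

d ≈ 46.4 mm

Direct runoff: 0.00, 3.69, 11.38, 26.08, 52.77, 89.46, 118.15, 87.85, 65.54, 48.23, 35.92, 98.62, 62.31, 0.00 L/s; ΣQ_DR = 700.0 L/s.
V = ΣQ_DR · Δt = 700.0 × 10800 s = 7.560 × 10^6 L.
Over A = 16.3 ha, depth = V / A = 46.4 mm.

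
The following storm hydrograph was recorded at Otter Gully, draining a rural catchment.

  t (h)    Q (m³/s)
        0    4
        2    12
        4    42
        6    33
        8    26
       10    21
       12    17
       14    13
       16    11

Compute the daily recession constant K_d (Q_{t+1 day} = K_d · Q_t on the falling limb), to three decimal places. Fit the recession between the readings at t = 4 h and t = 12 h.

K_d ≈ 0.066

Between t = 4 h and t = 12 h the flow falls from 42 to 17 m³/s over 4×2 h = 8 h.
Per-interval ratio K = (17/42)^(1/4) = 0.7976; K_d = K^(24/2) = 0.066.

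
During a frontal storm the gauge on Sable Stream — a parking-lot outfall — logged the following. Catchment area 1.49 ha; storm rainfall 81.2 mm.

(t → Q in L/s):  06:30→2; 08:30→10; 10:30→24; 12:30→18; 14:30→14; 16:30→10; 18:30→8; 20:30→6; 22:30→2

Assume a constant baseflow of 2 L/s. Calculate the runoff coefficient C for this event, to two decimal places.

C ≈ 0.45

ΣQ_DR = 76.00 L/s; V = ΣQ_DR·Δt = 5.472 × 10^5 L.
Runoff depth d = V / A = 36.72 mm.
C = d / P = 36.72 / 81.2 = 0.45.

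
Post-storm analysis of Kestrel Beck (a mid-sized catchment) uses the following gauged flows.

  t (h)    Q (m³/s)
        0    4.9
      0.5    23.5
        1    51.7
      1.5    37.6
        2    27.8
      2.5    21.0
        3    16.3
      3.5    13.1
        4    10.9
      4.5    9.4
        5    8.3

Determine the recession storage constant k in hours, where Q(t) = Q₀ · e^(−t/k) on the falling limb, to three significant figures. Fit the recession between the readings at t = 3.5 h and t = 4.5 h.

k ≈ 3.01 h

On the falling limb, Q drops from 13.1 to 9.4 m³/s between t = 3.5 h and t = 4.5 h (Δt = 1 h).
k = −Δt / ln(Q₂/Q₁) = −1 / ln(9.4/13.1) = 3.01 h.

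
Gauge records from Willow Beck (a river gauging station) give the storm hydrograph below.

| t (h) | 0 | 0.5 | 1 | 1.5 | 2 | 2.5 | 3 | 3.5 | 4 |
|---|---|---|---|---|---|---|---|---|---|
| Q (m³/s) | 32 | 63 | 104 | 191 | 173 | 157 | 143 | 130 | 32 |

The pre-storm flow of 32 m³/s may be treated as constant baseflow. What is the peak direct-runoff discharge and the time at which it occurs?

Subtracting baseflow gives direct-runoff ordinates: 0.0, 31.0, 72.0, 159.0, 141.0, 125.0, 111.0, 98.0, 0.0 m³/s.
The maximum is 159.0 m³/s, occurring at the reading for t = 1.5 h.

Q_p = 159.0 m³/s at t = 1.5 h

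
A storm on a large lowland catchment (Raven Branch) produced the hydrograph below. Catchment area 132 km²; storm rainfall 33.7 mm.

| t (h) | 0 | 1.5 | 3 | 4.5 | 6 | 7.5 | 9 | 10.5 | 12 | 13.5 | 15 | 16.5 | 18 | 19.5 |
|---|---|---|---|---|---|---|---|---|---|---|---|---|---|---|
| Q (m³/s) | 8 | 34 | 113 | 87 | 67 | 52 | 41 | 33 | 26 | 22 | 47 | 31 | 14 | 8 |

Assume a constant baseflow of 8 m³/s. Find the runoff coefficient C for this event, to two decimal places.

C ≈ 0.57

ΣQ_DR = 471.0 m³/s; V = ΣQ_DR·Δt = 2.543 × 10^6 m³.
Runoff depth d = V / A = 19.27 mm.
C = d / P = 19.27 / 33.7 = 0.57.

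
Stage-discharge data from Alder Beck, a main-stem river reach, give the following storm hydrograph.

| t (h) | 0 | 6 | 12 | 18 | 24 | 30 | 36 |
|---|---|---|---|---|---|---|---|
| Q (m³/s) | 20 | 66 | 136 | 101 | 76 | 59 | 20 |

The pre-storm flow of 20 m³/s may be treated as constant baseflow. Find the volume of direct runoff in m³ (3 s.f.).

Direct-runoff ordinates (Q − Q_b): 0.0, 46.0, 116.0, 81.0, 56.0, 39.0, 0.0 m³/s.
ΣQ_DR = 338.0 m³/s.
With Δt = 6 h = 21600 s, V = ΣQ_DR · Δt = 338.0 × 21600 = 7.30 × 10^6 m³.

V ≈ 7.30 × 10^6 m³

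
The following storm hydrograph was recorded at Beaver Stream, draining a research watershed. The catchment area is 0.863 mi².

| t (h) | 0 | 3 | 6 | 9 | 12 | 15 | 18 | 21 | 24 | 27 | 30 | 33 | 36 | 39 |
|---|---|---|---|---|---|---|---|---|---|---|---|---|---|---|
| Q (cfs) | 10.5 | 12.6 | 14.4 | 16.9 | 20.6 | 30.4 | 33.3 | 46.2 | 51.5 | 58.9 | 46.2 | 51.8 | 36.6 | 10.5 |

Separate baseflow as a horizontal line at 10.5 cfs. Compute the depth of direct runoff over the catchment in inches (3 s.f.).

Direct runoff: 0.0, 2.1, 3.9, 6.4, 10.1, 19.9, 22.8, 35.7, 41.0, 48.4, 35.7, 41.3, 26.1, 0.0 cfs; ΣQ_DR = 293.4 cfs.
V = ΣQ_DR · Δt = 293.4 × 10800 s = 3.169 × 10^6 ft³.
Over A = 0.863 mi², depth = V / A = 1.58 in.

d ≈ 1.58 in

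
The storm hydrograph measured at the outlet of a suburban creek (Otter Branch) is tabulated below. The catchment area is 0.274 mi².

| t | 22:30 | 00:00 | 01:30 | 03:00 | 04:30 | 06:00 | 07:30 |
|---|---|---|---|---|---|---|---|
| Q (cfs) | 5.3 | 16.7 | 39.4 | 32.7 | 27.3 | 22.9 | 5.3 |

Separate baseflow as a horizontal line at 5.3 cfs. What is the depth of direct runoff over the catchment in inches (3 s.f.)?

d ≈ 0.954 in

Direct runoff: 0.0, 11.4, 34.1, 27.4, 22.0, 17.6, 0.0 cfs; ΣQ_DR = 112.5 cfs.
V = ΣQ_DR · Δt = 112.5 × 5400 s = 6.075 × 10^5 ft³.
Over A = 0.274 mi², depth = V / A = 0.954 in.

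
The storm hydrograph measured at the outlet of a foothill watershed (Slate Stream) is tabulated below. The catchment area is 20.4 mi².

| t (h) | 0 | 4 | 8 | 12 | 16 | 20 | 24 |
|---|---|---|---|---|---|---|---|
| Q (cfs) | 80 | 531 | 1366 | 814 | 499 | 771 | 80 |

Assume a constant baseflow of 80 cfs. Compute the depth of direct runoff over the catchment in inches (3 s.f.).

Direct runoff: 0.0, 451.0, 1286.0, 734.0, 419.0, 691.0, 0.0 cfs; ΣQ_DR = 3581 cfs.
V = ΣQ_DR · Δt = 3581 × 14400 s = 5.157 × 10^7 ft³.
Over A = 20.4 mi², depth = V / A = 1.09 in.

d ≈ 1.09 in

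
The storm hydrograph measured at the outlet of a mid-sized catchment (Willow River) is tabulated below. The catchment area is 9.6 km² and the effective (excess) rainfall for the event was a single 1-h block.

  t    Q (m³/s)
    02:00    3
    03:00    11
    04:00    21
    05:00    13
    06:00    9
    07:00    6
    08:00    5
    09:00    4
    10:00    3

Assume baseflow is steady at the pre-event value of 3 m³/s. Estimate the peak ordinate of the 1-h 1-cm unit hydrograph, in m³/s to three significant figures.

U_p ≈ 10.0 m³/s

Direct runoff: 0.0, 8.0, 18.0, 10.0, 6.0, 3.0, 2.0, 1.0, 0.0 m³/s; ΣQ_DR = 48.00 m³/s, peak = 18.0 m³/s.
Runoff depth d = ΣQ_DR·Δt / A = 48.00 × 3600 / (9.6 km²) = 18.00 mm.
The 1-cm UH is the DRH scaled by (10 mm)/d, so U_p = 18.0 × 10/18.00 = 10.0 m³/s.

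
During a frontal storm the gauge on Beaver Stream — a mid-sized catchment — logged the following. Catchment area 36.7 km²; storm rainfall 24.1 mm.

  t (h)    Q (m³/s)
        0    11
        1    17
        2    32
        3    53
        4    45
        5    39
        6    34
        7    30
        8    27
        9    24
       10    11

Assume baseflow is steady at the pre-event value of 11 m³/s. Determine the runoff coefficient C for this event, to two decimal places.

ΣQ_DR = 202.0 m³/s; V = ΣQ_DR·Δt = 7.272 × 10^5 m³.
Runoff depth d = V / A = 19.81 mm.
C = d / P = 19.81 / 24.1 = 0.82.

C ≈ 0.82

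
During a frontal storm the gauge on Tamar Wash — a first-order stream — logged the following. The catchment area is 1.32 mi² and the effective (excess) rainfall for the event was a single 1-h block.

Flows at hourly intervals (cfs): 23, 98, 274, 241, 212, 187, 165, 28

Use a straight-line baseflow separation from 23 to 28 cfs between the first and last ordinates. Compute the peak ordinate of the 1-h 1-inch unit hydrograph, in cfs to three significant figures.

U_p ≈ 208 cfs

Direct runoff: 0.00, 74.29, 249.57, 215.86, 186.14, 160.43, 137.71, 0.00 cfs; ΣQ_DR = 1024 cfs, peak = 249.57 cfs.
Runoff depth d = ΣQ_DR·Δt / A = 1024 × 3600 / (1.32 mi²) = 1.202 in.
The 1-inch UH is the DRH scaled by (1 in)/d, so U_p = 249.57 × 1/1.202 = 208 cfs.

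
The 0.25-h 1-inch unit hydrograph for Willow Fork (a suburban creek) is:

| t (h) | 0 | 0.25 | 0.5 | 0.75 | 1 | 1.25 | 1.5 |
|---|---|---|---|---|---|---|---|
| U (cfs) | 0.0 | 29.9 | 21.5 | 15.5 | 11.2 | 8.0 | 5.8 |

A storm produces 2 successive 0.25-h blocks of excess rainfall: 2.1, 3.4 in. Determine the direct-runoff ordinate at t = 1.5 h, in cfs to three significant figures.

Q ≈ 39.4 cfs

By discrete convolution, Q_j = Σ (P_i / 1 in) · U_{j−i}.
At t = 1.5 h (j=6): Q = (2.1/1)·5.8 + (3.4/1)·8.0 = 39.4 cfs.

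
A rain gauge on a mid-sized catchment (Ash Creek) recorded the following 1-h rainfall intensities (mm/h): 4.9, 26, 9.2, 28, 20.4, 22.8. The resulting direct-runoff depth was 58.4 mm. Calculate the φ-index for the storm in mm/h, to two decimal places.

Only the 4 blocks with intensity above φ contribute runoff: 26, 28, 20.4, 22.8 mm/h.
Σ(I−φ)·Δt = d  ⇒  (26+28+20.4+22.8 − 4φ)·1 = 58.4
φ = (97.20 − 58.4/1) / 4 = 9.70 mm/h.

φ ≈ 9.70 mm/h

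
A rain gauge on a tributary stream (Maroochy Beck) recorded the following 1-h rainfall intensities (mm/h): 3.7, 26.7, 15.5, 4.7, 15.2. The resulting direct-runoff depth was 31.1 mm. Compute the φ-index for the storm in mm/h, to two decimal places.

φ ≈ 8.77 mm/h

Only the 3 blocks with intensity above φ contribute runoff: 26.7, 15.5, 15.2 mm/h.
Σ(I−φ)·Δt = d  ⇒  (26.7+15.5+15.2 − 3φ)·1 = 31.1
φ = (57.40 − 31.1/1) / 3 = 8.77 mm/h.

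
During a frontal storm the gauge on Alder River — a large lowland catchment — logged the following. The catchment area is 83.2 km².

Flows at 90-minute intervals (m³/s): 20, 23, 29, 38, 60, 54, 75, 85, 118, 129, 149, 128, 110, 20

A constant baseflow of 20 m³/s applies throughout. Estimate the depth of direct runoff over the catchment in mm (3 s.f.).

Direct runoff: 0.0, 3.0, 9.0, 18.0, 40.0, 34.0, 55.0, 65.0, 98.0, 109.0, 129.0, 108.0, 90.0, 0.0 m³/s; ΣQ_DR = 758.0 m³/s.
V = ΣQ_DR · Δt = 758.0 × 5400 s = 4.093 × 10^6 m³.
Over A = 83.2 km², depth = V / A = 49.2 mm.

d ≈ 49.2 mm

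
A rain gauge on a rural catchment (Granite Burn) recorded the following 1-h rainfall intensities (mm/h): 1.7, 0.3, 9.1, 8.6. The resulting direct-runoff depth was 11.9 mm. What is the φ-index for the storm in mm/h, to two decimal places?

Only the 2 blocks with intensity above φ contribute runoff: 9.1, 8.6 mm/h.
Σ(I−φ)·Δt = d  ⇒  (9.1+8.6 − 2φ)·1 = 11.9
φ = (17.70 − 11.9/1) / 2 = 2.90 mm/h.

φ ≈ 2.90 mm/h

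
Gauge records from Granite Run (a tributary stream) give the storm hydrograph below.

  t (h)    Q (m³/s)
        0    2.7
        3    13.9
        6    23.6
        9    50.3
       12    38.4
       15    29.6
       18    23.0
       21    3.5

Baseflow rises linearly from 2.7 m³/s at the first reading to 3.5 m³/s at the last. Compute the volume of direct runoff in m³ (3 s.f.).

Direct-runoff ordinates (Q − Q_b): 0.00, 11.09, 20.67, 47.26, 35.24, 26.33, 19.61, 0.00 m³/s.
ΣQ_DR = 160.2 m³/s.
With Δt = 3 h = 10800 s, V = ΣQ_DR · Δt = 160.2 × 10800 = 1.73 × 10^6 m³.

V ≈ 1.73 × 10^6 m³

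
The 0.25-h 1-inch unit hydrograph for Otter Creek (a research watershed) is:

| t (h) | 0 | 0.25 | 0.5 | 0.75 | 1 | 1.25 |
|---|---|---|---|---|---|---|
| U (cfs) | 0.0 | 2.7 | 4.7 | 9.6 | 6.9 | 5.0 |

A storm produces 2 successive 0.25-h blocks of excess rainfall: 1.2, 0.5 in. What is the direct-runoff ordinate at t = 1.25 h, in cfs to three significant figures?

Q ≈ 9.45 cfs

By discrete convolution, Q_j = Σ (P_i / 1 in) · U_{j−i}.
At t = 1.25 h (j=5): Q = (1.2/1)·5.0 + (0.5/1)·6.9 = 9.45 cfs.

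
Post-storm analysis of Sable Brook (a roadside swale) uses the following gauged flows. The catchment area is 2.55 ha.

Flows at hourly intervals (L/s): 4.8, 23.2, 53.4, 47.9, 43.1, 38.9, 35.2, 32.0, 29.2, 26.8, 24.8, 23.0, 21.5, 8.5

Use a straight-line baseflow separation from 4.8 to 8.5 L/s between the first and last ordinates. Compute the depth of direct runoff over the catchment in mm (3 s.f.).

Direct runoff: 0.00, 18.12, 48.03, 42.25, 37.16, 32.68, 28.69, 25.21, 22.12, 19.44, 17.15, 15.07, 13.28, 0.00 L/s; ΣQ_DR = 319.2 L/s.
V = ΣQ_DR · Δt = 319.2 × 3600 s = 1.149 × 10^6 L.
Over A = 2.55 ha, depth = V / A = 45.1 mm.

d ≈ 45.1 mm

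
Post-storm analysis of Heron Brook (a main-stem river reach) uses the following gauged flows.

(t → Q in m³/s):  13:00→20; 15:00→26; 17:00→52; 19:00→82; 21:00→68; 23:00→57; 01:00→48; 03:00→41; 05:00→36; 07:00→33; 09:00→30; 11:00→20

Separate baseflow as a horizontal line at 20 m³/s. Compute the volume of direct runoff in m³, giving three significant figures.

Direct-runoff ordinates (Q − Q_b): 0.0, 6.0, 32.0, 62.0, 48.0, 37.0, 28.0, 21.0, 16.0, 13.0, 10.0, 0.0 m³/s.
ΣQ_DR = 273.0 m³/s.
With Δt = 2 h = 7200 s, V = ΣQ_DR · Δt = 273.0 × 7200 = 1.97 × 10^6 m³.

V ≈ 1.97 × 10^6 m³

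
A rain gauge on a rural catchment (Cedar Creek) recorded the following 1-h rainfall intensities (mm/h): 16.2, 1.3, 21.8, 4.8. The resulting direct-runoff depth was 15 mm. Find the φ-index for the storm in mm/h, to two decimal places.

Only the 2 blocks with intensity above φ contribute runoff: 16.2, 21.8 mm/h.
Σ(I−φ)·Δt = d  ⇒  (16.2+21.8 − 2φ)·1 = 15
φ = (38.00 − 15/1) / 2 = 11.50 mm/h.

φ ≈ 11.50 mm/h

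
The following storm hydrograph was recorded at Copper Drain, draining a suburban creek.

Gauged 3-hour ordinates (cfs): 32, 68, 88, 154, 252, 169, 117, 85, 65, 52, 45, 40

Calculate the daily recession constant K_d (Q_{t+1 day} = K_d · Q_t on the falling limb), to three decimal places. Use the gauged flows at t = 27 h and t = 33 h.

K_d ≈ 0.350

Between t = 27 h and t = 33 h the flow falls from 52 to 40 cfs over 2×3 h = 6 h.
Per-interval ratio K = (40/52)^(1/2) = 0.8771; K_d = K^(24/3) = 0.350.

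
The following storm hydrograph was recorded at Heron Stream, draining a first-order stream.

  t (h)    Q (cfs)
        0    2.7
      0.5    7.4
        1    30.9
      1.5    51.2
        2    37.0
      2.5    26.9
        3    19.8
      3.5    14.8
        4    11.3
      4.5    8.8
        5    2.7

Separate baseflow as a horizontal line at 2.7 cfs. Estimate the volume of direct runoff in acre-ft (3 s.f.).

V ≈ 7.60 acre-ft

Direct-runoff ordinates (Q − Q_b): 0.0, 4.7, 28.2, 48.5, 34.3, 24.2, 17.1, 12.1, 8.6, 6.1, 0.0 cfs.
ΣQ_DR = 183.8 cfs.
With Δt = 0.5 h = 1800 s, V = ΣQ_DR · Δt = 183.8 × 1800 = 3.31 × 10^5 ft³ = 7.60 acre-ft.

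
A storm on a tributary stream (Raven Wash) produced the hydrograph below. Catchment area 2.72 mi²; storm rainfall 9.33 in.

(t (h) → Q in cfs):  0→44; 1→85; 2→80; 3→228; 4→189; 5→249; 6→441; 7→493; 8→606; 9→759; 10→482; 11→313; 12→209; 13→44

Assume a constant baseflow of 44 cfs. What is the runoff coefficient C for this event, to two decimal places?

ΣQ_DR = 3606 cfs; V = ΣQ_DR·Δt = 1.298 × 10^7 ft³.
Runoff depth d = V / A = 2.054 in.
C = d / P = 2.054 / 9.33 = 0.22.

C ≈ 0.22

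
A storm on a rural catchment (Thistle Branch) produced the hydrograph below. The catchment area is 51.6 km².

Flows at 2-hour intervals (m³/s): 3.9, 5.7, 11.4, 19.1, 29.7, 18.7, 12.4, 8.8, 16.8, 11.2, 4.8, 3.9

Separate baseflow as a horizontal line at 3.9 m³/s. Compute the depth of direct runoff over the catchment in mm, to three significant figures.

Direct runoff: 0.0, 1.8, 7.5, 15.2, 25.8, 14.8, 8.5, 4.9, 12.9, 7.3, 0.9, 0.0 m³/s; ΣQ_DR = 99.60 m³/s.
V = ΣQ_DR · Δt = 99.60 × 7200 s = 7.171 × 10^5 m³.
Over A = 51.6 km², depth = V / A = 13.9 mm.

d ≈ 13.9 mm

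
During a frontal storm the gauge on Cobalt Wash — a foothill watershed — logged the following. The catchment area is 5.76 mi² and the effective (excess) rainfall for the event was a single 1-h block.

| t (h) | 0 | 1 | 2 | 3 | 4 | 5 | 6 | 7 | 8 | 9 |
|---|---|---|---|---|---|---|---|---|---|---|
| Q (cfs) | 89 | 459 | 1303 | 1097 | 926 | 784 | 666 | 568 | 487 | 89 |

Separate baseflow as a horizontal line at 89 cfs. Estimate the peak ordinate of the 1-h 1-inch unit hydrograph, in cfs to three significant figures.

U_p ≈ 809 cfs

Direct runoff: 0.0, 370.0, 1214.0, 1008.0, 837.0, 695.0, 577.0, 479.0, 398.0, 0.0 cfs; ΣQ_DR = 5578 cfs, peak = 1214.0 cfs.
Runoff depth d = ΣQ_DR·Δt / A = 5578 × 3600 / (5.76 mi²) = 1.501 in.
The 1-inch UH is the DRH scaled by (1 in)/d, so U_p = 1214.0 × 1/1.501 = 809 cfs.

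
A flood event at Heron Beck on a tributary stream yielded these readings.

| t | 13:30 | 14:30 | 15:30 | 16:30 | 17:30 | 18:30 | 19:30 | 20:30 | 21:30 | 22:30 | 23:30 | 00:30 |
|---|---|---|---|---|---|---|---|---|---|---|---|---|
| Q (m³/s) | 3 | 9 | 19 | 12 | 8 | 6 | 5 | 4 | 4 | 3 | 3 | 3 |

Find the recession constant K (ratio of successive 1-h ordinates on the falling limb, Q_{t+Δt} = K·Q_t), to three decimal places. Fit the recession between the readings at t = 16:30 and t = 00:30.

Using the recession-limb readings at t = 16:30 and t = 00:30: Q falls from 12 to 3 m³/s over 8 intervals.
K = (Q₂/Q₁)^(1/8) = (3/12)^(1/8) = 0.841.

K ≈ 0.841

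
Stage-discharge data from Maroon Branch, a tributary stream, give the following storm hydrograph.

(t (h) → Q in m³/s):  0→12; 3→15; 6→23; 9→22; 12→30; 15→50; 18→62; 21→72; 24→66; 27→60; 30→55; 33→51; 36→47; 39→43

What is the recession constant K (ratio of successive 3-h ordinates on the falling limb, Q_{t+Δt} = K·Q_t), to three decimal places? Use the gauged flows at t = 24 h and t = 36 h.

Using the recession-limb readings at t = 24 h and t = 36 h: Q falls from 66 to 47 m³/s over 4 intervals.
K = (Q₂/Q₁)^(1/4) = (47/66)^(1/4) = 0.919.

K ≈ 0.919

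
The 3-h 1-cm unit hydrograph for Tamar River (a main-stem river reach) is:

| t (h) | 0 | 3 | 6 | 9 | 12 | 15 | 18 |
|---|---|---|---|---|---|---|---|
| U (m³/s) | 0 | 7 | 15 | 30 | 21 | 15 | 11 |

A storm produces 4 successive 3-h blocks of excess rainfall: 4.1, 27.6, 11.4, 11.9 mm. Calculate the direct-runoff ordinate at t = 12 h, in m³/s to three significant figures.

Q ≈ 117 m³/s

By discrete convolution, Q_j = Σ (P_i / 10 mm) · U_{j−i}.
At t = 12 h (j=4): Q = (4.1/10)·21 + (27.6/10)·30 + (11.4/10)·15 + (11.9/10)·7 = 117 m³/s.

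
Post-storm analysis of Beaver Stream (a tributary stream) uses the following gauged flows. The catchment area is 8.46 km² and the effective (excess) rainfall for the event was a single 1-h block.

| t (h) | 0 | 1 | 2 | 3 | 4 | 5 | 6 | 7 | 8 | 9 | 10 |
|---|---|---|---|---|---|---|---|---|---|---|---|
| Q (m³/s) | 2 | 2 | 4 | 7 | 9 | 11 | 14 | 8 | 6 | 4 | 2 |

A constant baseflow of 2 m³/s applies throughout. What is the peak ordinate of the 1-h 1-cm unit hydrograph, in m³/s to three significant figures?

Direct runoff: 0.0, 0.0, 2.0, 5.0, 7.0, 9.0, 12.0, 6.0, 4.0, 2.0, 0.0 m³/s; ΣQ_DR = 47.00 m³/s, peak = 12.0 m³/s.
Runoff depth d = ΣQ_DR·Δt / A = 47.00 × 3600 / (8.46 km²) = 20.00 mm.
The 1-cm UH is the DRH scaled by (10 mm)/d, so U_p = 12.0 × 10/20.00 = 6.00 m³/s.

U_p ≈ 6.00 m³/s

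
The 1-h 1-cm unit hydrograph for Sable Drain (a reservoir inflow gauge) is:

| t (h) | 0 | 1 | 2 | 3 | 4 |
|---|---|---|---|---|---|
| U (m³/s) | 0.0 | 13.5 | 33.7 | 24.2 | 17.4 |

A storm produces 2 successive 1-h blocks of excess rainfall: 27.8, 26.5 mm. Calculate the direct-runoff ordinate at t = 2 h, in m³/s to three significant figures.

Q ≈ 129 m³/s

By discrete convolution, Q_j = Σ (P_i / 10 mm) · U_{j−i}.
At t = 2 h (j=2): Q = (27.8/10)·33.7 + (26.5/10)·13.5 = 129 m³/s.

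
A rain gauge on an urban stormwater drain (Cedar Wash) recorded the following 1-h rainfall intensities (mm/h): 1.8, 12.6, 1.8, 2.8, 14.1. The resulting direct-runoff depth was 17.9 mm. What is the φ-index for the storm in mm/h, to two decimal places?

Only the 2 blocks with intensity above φ contribute runoff: 12.6, 14.1 mm/h.
Σ(I−φ)·Δt = d  ⇒  (12.6+14.1 − 2φ)·1 = 17.9
φ = (26.70 − 17.9/1) / 2 = 4.40 mm/h.

φ ≈ 4.40 mm/h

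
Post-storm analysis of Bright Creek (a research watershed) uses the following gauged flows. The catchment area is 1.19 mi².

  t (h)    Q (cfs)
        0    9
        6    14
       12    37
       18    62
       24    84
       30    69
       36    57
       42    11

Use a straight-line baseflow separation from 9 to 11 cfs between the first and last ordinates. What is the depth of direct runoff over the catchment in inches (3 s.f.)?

Direct runoff: 0.00, 4.71, 27.43, 52.14, 73.86, 58.57, 46.29, 0.00 cfs; ΣQ_DR = 263.0 cfs.
V = ΣQ_DR · Δt = 263.0 × 21600 s = 5.681 × 10^6 ft³.
Over A = 1.19 mi², depth = V / A = 2.05 in.

d ≈ 2.05 in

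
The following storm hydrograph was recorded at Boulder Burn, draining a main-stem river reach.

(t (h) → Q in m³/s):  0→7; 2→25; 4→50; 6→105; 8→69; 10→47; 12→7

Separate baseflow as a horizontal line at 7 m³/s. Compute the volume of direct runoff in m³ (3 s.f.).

Direct-runoff ordinates (Q − Q_b): 0.0, 18.0, 43.0, 98.0, 62.0, 40.0, 0.0 m³/s.
ΣQ_DR = 261.0 m³/s.
With Δt = 2 h = 7200 s, V = ΣQ_DR · Δt = 261.0 × 7200 = 1.88 × 10^6 m³.

V ≈ 1.88 × 10^6 m³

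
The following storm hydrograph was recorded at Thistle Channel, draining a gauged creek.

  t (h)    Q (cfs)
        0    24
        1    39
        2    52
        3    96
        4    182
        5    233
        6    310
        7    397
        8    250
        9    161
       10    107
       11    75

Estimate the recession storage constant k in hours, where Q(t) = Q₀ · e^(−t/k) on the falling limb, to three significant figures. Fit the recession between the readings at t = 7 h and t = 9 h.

On the falling limb, Q drops from 397 to 161 cfs between t = 7 h and t = 9 h (Δt = 2 h).
k = −Δt / ln(Q₂/Q₁) = −2 / ln(161/397) = 2.22 h.

k ≈ 2.22 h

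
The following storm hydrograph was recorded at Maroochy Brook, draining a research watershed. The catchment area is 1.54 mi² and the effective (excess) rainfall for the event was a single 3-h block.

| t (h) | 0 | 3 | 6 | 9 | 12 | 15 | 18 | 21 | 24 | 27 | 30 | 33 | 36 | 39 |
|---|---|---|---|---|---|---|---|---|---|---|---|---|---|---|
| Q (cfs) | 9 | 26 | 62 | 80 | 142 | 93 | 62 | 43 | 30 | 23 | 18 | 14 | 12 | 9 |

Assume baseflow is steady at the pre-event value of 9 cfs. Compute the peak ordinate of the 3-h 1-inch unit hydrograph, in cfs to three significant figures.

U_p ≈ 88.7 cfs

Direct runoff: 0.0, 17.0, 53.0, 71.0, 133.0, 84.0, 53.0, 34.0, 21.0, 14.0, 9.0, 5.0, 3.0, 0.0 cfs; ΣQ_DR = 497.0 cfs, peak = 133.0 cfs.
Runoff depth d = ΣQ_DR·Δt / A = 497.0 × 10800 / (1.54 mi²) = 1.500 in.
The 1-inch UH is the DRH scaled by (1 in)/d, so U_p = 133.0 × 1/1.500 = 88.7 cfs.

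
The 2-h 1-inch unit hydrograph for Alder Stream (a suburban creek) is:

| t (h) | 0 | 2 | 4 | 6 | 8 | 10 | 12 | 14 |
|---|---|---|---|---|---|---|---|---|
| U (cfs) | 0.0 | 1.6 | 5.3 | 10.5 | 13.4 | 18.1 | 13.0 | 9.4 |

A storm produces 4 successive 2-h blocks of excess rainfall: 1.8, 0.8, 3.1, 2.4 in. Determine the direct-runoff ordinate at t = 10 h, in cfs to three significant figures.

Q ≈ 88.6 cfs

By discrete convolution, Q_j = Σ (P_i / 1 in) · U_{j−i}.
At t = 10 h (j=5): Q = (1.8/1)·18.1 + (0.8/1)·13.4 + (3.1/1)·10.5 + (2.4/1)·5.3 = 88.6 cfs.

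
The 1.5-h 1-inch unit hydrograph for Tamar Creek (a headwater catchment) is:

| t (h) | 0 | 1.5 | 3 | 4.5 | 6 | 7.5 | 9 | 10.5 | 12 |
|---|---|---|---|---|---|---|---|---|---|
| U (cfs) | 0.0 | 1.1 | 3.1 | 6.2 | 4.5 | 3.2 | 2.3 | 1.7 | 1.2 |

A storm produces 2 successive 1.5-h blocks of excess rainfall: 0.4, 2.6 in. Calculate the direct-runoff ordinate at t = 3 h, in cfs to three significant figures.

Q ≈ 4.10 cfs

By discrete convolution, Q_j = Σ (P_i / 1 in) · U_{j−i}.
At t = 3 h (j=2): Q = (0.4/1)·3.1 + (2.6/1)·1.1 = 4.10 cfs.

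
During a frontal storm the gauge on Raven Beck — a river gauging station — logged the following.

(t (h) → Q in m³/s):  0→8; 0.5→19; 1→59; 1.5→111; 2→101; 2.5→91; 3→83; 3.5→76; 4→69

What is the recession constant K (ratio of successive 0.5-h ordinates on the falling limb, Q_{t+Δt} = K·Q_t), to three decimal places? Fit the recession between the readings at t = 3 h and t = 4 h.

K ≈ 0.912

Using the recession-limb readings at t = 3 h and t = 4 h: Q falls from 83 to 69 m³/s over 2 intervals.
K = (Q₂/Q₁)^(1/2) = (69/83)^(1/2) = 0.912.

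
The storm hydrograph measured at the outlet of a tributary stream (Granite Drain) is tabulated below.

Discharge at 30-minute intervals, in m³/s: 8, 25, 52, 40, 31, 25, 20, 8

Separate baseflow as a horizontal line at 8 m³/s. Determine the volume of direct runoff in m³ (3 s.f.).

Direct-runoff ordinates (Q − Q_b): 0.0, 17.0, 44.0, 32.0, 23.0, 17.0, 12.0, 0.0 m³/s.
ΣQ_DR = 145.0 m³/s.
With Δt = 0.5 h = 1800 s, V = ΣQ_DR · Δt = 145.0 × 1800 = 2.61 × 10^5 m³.

V ≈ 2.61 × 10^5 m³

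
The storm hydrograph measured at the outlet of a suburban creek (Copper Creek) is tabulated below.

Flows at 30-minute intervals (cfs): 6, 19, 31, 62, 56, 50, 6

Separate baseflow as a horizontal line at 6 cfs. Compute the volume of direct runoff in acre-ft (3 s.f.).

V ≈ 7.77 acre-ft

Direct-runoff ordinates (Q − Q_b): 0.0, 13.0, 25.0, 56.0, 50.0, 44.0, 0.0 cfs.
ΣQ_DR = 188.0 cfs.
With Δt = 0.5 h = 1800 s, V = ΣQ_DR · Δt = 188.0 × 1800 = 3.38 × 10^5 ft³ = 7.77 acre-ft.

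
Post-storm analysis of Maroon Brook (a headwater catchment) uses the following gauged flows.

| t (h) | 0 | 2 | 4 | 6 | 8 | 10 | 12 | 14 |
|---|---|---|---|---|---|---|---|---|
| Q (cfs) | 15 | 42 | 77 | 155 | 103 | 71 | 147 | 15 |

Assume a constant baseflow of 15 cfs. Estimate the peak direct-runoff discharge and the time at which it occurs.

Q_p = 140.0 cfs at t = 6 h

Subtracting baseflow gives direct-runoff ordinates: 0.0, 27.0, 62.0, 140.0, 88.0, 56.0, 132.0, 0.0 cfs.
The maximum is 140.0 cfs, occurring at the reading for t = 6 h.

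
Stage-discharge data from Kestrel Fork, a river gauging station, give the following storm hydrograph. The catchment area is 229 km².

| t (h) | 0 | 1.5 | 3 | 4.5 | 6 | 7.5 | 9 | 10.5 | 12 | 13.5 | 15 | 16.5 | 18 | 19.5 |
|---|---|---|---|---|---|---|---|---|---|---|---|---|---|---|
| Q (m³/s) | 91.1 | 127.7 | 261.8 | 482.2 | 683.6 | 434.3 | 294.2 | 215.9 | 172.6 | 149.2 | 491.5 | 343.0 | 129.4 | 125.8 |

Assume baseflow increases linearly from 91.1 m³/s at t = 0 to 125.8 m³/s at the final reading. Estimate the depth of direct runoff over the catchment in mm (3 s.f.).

Direct runoff: 0.00, 33.93, 165.36, 383.09, 581.82, 329.85, 187.08, 106.12, 60.15, 34.08, 373.71, 222.54, 6.27, 0.00 m³/s; ΣQ_DR = 2484 m³/s.
V = ΣQ_DR · Δt = 2484 × 5400 s = 1.341 × 10^7 m³.
Over A = 229 km², depth = V / A = 58.6 mm.

d ≈ 58.6 mm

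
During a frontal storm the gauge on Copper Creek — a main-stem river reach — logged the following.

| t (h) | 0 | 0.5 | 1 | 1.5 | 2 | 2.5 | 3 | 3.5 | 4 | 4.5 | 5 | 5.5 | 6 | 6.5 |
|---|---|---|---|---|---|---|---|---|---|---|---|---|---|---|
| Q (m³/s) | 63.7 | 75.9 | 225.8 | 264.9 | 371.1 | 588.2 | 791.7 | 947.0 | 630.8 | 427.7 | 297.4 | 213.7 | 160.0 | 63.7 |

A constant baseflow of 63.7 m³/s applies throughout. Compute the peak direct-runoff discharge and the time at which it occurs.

Subtracting baseflow gives direct-runoff ordinates: 0.0, 12.2, 162.1, 201.2, 307.4, 524.5, 728.0, 883.3, 567.1, 364.0, 233.7, 150.0, 96.3, 0.0 m³/s.
The maximum is 883.3 m³/s, occurring at the reading for t = 3.5 h.

Q_p = 883.3 m³/s at t = 3.5 h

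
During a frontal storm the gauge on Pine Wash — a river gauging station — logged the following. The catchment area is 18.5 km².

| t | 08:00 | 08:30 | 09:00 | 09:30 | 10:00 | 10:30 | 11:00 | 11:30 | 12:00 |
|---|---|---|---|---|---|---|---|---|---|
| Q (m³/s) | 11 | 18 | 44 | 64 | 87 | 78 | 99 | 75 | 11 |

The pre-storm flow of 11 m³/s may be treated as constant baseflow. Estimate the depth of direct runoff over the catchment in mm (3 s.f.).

Direct runoff: 0.0, 7.0, 33.0, 53.0, 76.0, 67.0, 88.0, 64.0, 0.0 m³/s; ΣQ_DR = 388.0 m³/s.
V = ΣQ_DR · Δt = 388.0 × 1800 s = 6.984 × 10^5 m³.
Over A = 18.5 km², depth = V / A = 37.8 mm.

d ≈ 37.8 mm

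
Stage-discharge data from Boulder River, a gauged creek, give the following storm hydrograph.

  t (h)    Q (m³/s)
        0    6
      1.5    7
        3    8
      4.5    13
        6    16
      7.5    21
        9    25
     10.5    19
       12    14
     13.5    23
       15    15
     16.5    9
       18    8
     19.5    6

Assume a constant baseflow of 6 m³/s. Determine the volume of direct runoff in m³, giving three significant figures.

Direct-runoff ordinates (Q − Q_b): 0.0, 1.0, 2.0, 7.0, 10.0, 15.0, 19.0, 13.0, 8.0, 17.0, 9.0, 3.0, 2.0, 0.0 m³/s.
ΣQ_DR = 106.0 m³/s.
With Δt = 1.5 h = 5400 s, V = ΣQ_DR · Δt = 106.0 × 5400 = 5.72 × 10^5 m³.

V ≈ 5.72 × 10^5 m³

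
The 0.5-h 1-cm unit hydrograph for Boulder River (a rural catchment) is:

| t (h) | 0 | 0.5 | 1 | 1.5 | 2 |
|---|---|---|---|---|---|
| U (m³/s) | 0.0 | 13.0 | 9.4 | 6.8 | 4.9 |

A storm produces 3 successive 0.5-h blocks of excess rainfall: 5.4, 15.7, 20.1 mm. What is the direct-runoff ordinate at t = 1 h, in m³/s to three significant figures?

Q ≈ 25.5 m³/s

By discrete convolution, Q_j = Σ (P_i / 10 mm) · U_{j−i}.
At t = 1 h (j=2): Q = (5.4/10)·9.4 + (15.7/10)·13.0 + (20.1/10)·0.0 = 25.5 m³/s.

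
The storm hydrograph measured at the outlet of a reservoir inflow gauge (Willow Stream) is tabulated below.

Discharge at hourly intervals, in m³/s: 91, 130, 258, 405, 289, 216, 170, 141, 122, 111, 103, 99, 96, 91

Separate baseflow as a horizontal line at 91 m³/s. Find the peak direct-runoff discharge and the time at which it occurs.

Subtracting baseflow gives direct-runoff ordinates: 0.0, 39.0, 167.0, 314.0, 198.0, 125.0, 79.0, 50.0, 31.0, 20.0, 12.0, 8.0, 5.0, 0.0 m³/s.
The maximum is 314.0 m³/s, occurring at the reading for t = 3 h.

Q_p = 314.0 m³/s at t = 3 h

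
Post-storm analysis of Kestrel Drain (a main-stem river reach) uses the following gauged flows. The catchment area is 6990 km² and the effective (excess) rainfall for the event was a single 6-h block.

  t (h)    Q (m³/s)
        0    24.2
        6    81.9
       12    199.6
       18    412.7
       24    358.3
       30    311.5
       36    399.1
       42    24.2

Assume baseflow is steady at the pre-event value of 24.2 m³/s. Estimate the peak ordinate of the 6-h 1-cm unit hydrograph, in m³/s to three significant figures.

U_p ≈ 777 m³/s

Direct runoff: 0.0, 57.7, 175.4, 388.5, 334.1, 287.3, 374.9, 0.0 m³/s; ΣQ_DR = 1618 m³/s, peak = 388.5 m³/s.
Runoff depth d = ΣQ_DR·Δt / A = 1618 × 21600 / (6990 km²) = 5.000 mm.
The 1-cm UH is the DRH scaled by (10 mm)/d, so U_p = 388.5 × 10/5.000 = 777 m³/s.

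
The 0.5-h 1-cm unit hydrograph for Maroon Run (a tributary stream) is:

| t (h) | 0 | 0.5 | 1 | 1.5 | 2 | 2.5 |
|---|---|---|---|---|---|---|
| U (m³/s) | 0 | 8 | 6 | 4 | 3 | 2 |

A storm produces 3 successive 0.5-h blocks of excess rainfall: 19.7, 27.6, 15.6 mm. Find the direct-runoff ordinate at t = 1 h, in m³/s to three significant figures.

By discrete convolution, Q_j = Σ (P_i / 10 mm) · U_{j−i}.
At t = 1 h (j=2): Q = (19.7/10)·6 + (27.6/10)·8 + (15.6/10)·0 = 33.9 m³/s.

Q ≈ 33.9 m³/s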